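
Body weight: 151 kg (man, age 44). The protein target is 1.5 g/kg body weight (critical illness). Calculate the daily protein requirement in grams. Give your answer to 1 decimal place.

Protein = 1.5 g/kg × 151 kg = 226.5 g/day.

226.5 g/day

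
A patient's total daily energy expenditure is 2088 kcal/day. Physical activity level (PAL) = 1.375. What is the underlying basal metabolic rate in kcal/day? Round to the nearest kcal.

1519 kcal/day

BMR = TEE ÷ activity factor = 2088 ÷ 1.375 = 1518.5455 kcal/day.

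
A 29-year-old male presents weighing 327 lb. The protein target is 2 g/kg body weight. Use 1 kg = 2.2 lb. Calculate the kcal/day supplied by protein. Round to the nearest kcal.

1189 kcal/day

Weight in kg = 327 ÷ 2.2 = 148.6364 kg.
Protein = 2 g/kg × 148.6364 kg = 297.2727 g/day.
Protein energy = 297.2727 g × 4 kcal/g = 1189.0909 kcal/day.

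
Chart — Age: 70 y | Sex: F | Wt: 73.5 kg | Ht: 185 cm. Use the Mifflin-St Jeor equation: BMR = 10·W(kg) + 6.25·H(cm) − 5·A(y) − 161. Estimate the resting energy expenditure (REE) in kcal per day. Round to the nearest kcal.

1380 kcal per day

Mifflin-St Jeor (female): BMR = 10(73.5) + 6.25(185) − 5(70) − 161 = 735 + 1156.25 − 350 − 161 = 1380.25 kcal/day.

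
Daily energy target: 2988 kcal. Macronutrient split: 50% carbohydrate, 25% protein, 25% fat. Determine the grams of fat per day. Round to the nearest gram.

Fat energy = 25% × 2988 = 747 kcal.
At 9 kcal/g: 747 ÷ 9 = 83 g.

83 g/day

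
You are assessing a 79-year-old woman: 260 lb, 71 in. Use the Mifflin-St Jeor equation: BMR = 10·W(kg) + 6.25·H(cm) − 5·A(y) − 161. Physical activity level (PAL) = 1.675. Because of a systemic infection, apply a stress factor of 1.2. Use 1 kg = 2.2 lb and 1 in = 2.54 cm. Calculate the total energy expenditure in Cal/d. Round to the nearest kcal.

Convert to metric: weight = 260 ÷ 2.2 = 118.1818 kg; height = 71 × 2.54 = 180.34 cm.
Mifflin-St Jeor (female): BMR = 10(118.1818) + 6.25(180.34) − 5(79) − 161 = 1181.8182 + 1127.125 − 395 − 161 = 1752.9432 kcal/day.
TEE = BMR × activity factor = 1752.9432 × 1.675 = 2936.1798 kcal/day.
Apply stress factor: 2936.1798 × 1.2 = 3523.4158 kcal/day.

3523 Cal/d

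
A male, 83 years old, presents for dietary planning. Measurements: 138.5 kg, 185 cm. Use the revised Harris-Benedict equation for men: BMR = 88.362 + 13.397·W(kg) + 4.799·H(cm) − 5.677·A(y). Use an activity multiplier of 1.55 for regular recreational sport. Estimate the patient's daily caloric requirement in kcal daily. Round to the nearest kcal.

Harris-Benedict: BMR = 88.362 + 13.397(138.5) + 4.799(185) − 5.677(83) = 2360.4705 kcal/day.
TEE = BMR × activity factor = 2360.4705 × 1.55 = 3658.7293 kcal/day.

3659 kcal daily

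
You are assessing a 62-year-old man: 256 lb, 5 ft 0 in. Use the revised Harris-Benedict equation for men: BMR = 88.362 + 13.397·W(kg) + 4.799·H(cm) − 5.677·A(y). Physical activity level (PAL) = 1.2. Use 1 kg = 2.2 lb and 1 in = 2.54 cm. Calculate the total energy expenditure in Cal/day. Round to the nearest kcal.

Convert to metric: weight = 256 ÷ 2.2 = 116.3636 kg; height = (5×12 + 0) × 2.54 = 60 × 2.54 = 152.4 cm.
Harris-Benedict: BMR = 88.362 + 13.397(116.3636) + 4.799(152.4) − 5.677(62) = 2026.6792 kcal/day.
TEE = BMR × activity factor = 2026.6792 × 1.2 = 2432.0151 kcal/day.

2432 Cal/day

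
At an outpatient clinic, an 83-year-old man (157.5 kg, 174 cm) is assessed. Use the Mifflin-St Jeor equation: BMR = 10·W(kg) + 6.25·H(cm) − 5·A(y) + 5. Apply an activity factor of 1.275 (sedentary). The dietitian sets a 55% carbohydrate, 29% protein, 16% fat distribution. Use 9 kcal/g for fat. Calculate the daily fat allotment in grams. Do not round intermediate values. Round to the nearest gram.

51 g/day

Mifflin-St Jeor (male): BMR = 10(157.5) + 6.25(174) − 5(83) + 5 = 1575 + 1087.5 − 415 + 5 = 2252.5 kcal/day.
TEE = 2252.5 × 1.275 = 2871.9375 kcal/day.
Fat energy = 16% × 2871.9375 = 459.51 kcal.
Fat = 459.51 ÷ 9 kcal/g = 51.0567 g.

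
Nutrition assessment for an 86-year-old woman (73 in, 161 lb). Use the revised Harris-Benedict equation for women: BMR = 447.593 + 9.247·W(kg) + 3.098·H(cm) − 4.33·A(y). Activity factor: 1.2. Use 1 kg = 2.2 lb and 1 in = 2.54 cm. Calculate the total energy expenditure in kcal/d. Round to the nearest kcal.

Convert to metric: weight = 161 ÷ 2.2 = 73.1818 kg; height = 73 × 2.54 = 185.42 cm.
Harris-Benedict: BMR = 447.593 + 9.247(73.1818) + 3.098(185.42) − 4.33(86) = 1326.3564 kcal/day.
TEE = BMR × activity factor = 1326.3564 × 1.2 = 1591.6277 kcal/day.

1592 kcal/d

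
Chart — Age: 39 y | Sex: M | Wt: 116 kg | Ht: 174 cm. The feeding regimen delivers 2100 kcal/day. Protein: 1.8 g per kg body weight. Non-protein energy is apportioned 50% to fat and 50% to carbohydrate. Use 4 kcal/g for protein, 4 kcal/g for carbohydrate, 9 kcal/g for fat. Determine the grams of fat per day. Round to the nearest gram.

Protein = 1.8 × 116 = 208.8 g → 208.8 × 4 = 835.2 kcal.
Non-protein calories = 2100 − 835.2 = 1264.8 kcal.
Fat: 50% × 1264.8 = 632.4 kcal; carbohydrate: 632.4 kcal.
Fat: 632.4 kcal ÷ 9 kcal/g = 70.2667 g.

70 g/day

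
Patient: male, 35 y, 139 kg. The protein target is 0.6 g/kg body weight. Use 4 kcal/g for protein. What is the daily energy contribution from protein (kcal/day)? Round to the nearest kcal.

Protein = 0.6 g/kg × 139 kg = 83.4 g/day.
Protein energy = 83.4 g × 4 kcal/g = 333.6 kcal/day.

334 kcal/day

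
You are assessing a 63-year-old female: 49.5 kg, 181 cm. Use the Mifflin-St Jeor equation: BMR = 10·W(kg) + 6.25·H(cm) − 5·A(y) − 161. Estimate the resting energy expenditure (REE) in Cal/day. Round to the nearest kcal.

Mifflin-St Jeor (female): BMR = 10(49.5) + 6.25(181) − 5(63) − 161 = 495 + 1131.25 − 315 − 161 = 1150.25 kcal/day.

1150 Cal/day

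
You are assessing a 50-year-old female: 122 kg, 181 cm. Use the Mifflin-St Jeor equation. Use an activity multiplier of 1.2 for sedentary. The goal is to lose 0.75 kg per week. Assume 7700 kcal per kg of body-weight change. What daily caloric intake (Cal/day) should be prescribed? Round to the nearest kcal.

Mifflin-St Jeor (female): BMR = 10(122) + 6.25(181) − 5(50) − 161 = 1220 + 1131.25 − 250 − 161 = 1940.25 kcal/day.
TEE = 1940.25 × 1.2 = 2328.3 kcal/day.
Required daily deficit = 0.75 × 7700 ÷ 7 = 825 kcal/day.
Target intake = 2328.3 − 825 = 1503.3 kcal/day.

1503 Cal/day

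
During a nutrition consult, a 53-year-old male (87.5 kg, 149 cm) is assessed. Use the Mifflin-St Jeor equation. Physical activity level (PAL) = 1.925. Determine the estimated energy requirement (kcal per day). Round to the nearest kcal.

Mifflin-St Jeor (male): BMR = 10(87.5) + 6.25(149) − 5(53) + 5 = 875 + 931.25 − 265 + 5 = 1546.25 kcal/day.
TEE = BMR × activity factor = 1546.25 × 1.925 = 2976.5313 kcal/day.

2977 kcal per day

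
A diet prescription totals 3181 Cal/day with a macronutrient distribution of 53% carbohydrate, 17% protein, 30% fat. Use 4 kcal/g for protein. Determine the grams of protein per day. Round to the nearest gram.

Protein energy = 17% × 3181 = 540.77 kcal.
At 4 kcal/g: 540.77 ÷ 4 = 135.1925 g.

135 g/day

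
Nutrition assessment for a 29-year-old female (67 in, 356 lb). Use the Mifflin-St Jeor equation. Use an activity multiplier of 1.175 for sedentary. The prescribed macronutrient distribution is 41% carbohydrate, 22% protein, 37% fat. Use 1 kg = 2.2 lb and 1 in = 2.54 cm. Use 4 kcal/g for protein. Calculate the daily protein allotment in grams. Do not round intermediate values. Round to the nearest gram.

154 g/day

Convert to metric: weight = 356 ÷ 2.2 = 161.8182 kg; height = 67 × 2.54 = 170.18 cm.
Mifflin-St Jeor (female): BMR = 10(161.8182) + 6.25(170.18) − 5(29) − 161 = 1618.1818 + 1063.625 − 145 − 161 = 2375.8068 kcal/day.
TEE = 2375.8068 × 1.175 = 2791.573 kcal/day.
Protein energy = 22% × 2791.573 = 614.1461 kcal.
Protein = 614.1461 ÷ 4 kcal/g = 153.5365 g.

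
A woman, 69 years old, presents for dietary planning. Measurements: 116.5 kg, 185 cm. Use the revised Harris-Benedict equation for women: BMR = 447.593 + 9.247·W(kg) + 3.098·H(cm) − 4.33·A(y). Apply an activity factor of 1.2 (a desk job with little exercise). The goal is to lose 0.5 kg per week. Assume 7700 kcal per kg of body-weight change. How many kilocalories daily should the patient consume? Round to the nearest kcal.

Harris-Benedict: BMR = 447.593 + 9.247(116.5) + 3.098(185) − 4.33(69) = 1799.2285 kcal/day.
TEE = 1799.2285 × 1.2 = 2159.0742 kcal/day.
Required daily deficit = 0.5 × 7700 ÷ 7 = 550 kcal/day.
Target intake = 2159.0742 − 550 = 1609.0742 kcal/day.

1609 kilocalories daily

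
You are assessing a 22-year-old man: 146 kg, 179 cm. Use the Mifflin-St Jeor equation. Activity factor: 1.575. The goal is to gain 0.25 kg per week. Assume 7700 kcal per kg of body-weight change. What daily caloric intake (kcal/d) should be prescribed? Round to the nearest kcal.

Mifflin-St Jeor (male): BMR = 10(146) + 6.25(179) − 5(22) + 5 = 1460 + 1118.75 − 110 + 5 = 2473.75 kcal/day.
TEE = 2473.75 × 1.575 = 3896.1563 kcal/day.
Required daily surplus = 0.25 × 7700 ÷ 7 = 275 kcal/day.
Target intake = 3896.1563 + 275 = 4171.1563 kcal/day.

4171 kcal/d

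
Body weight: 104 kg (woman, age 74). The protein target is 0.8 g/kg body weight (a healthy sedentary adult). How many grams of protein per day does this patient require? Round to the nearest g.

Protein = 0.8 g/kg × 104 kg = 83.2 g/day.

83 g/day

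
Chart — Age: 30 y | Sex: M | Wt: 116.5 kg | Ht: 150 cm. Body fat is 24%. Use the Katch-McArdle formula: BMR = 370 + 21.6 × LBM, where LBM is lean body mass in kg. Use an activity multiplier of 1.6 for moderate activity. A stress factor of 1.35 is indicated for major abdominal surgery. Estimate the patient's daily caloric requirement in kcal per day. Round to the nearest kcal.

LBM = 116.5 × (1 − 0.24) = 88.54 kg. Katch-McArdle: BMR = 370 + 21.6 × 88.54 = 2282.464 kcal/day.
TEE = BMR × activity factor = 2282.464 × 1.6 = 3651.9424 kcal/day.
Apply stress factor: 3651.9424 × 1.35 = 4930.1222 kcal/day.

4930 kcal per day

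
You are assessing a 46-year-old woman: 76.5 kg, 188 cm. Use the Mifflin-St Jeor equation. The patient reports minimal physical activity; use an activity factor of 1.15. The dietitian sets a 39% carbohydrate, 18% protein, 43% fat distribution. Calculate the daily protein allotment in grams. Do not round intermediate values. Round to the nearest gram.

80 g/day

Mifflin-St Jeor (female): BMR = 10(76.5) + 6.25(188) − 5(46) − 161 = 765 + 1175 − 230 − 161 = 1549 kcal/day.
TEE = 1549 × 1.15 = 1781.35 kcal/day.
Protein energy = 18% × 1781.35 = 320.643 kcal.
Protein = 320.643 ÷ 4 kcal/g = 80.1608 g.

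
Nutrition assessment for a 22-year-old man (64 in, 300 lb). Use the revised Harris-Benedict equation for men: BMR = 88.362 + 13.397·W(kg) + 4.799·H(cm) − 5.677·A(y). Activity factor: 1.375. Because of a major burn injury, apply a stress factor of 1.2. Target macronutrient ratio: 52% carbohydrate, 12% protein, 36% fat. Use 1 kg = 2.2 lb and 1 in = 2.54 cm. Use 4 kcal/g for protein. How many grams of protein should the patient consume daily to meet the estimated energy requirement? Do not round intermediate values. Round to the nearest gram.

Convert to metric: weight = 300 ÷ 2.2 = 136.3636 kg; height = 64 × 2.54 = 162.56 cm.
Harris-Benedict: BMR = 88.362 + 13.397(136.3636) + 4.799(162.56) − 5.677(22) = 2570.4571 kcal/day.
TEE = 2570.4571 × 1.375 = 3534.3785 kcal/day.
With stress factor 1.2: 3534.3785 × 1.2 = 4241.2542 kcal/day.
Protein energy = 12% × 4241.2542 = 508.9505 kcal.
Protein = 508.9505 ÷ 4 kcal/g = 127.2376 g.

127 g/day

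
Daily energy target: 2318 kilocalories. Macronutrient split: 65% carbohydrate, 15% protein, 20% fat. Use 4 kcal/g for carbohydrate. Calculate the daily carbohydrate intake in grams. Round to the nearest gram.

377 g/day

Carbohydrate energy = 65% × 2318 = 1506.7 kcal.
At 4 kcal/g: 1506.7 ÷ 4 = 376.675 g.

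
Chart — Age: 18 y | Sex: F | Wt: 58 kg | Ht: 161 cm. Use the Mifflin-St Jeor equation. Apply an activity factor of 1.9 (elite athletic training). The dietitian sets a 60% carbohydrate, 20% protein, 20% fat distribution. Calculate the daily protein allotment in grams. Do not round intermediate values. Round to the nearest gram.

127 g/day

Mifflin-St Jeor (female): BMR = 10(58) + 6.25(161) − 5(18) − 161 = 580 + 1006.25 − 90 − 161 = 1335.25 kcal/day.
TEE = 1335.25 × 1.9 = 2536.975 kcal/day.
Protein energy = 20% × 2536.975 = 507.395 kcal.
Protein = 507.395 ÷ 4 kcal/g = 126.8488 g.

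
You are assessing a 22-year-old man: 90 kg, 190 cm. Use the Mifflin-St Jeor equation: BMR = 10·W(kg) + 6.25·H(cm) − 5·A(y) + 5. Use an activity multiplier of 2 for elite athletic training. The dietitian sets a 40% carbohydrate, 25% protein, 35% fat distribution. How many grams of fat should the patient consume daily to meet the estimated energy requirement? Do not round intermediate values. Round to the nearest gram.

Mifflin-St Jeor (male): BMR = 10(90) + 6.25(190) − 5(22) + 5 = 900 + 1187.5 − 110 + 5 = 1982.5 kcal/day.
TEE = 1982.5 × 2 = 3965 kcal/day.
Fat energy = 35% × 3965 = 1387.75 kcal.
Fat = 1387.75 ÷ 9 kcal/g = 154.1944 g.

154 g/day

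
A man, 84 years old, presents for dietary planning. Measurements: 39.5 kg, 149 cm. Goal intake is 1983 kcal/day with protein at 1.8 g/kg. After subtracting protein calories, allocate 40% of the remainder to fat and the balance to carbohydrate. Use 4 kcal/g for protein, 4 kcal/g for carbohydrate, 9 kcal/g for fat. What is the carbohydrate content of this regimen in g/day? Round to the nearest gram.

255 g/day

Protein = 1.8 × 39.5 = 71.1 g → 71.1 × 4 = 284.4 kcal.
Non-protein calories = 1983 − 284.4 = 1698.6 kcal.
Fat: 40% × 1698.6 = 679.44 kcal; carbohydrate: 1019.16 kcal.
Carbohydrate: 1019.16 kcal ÷ 4 kcal/g = 254.79 g.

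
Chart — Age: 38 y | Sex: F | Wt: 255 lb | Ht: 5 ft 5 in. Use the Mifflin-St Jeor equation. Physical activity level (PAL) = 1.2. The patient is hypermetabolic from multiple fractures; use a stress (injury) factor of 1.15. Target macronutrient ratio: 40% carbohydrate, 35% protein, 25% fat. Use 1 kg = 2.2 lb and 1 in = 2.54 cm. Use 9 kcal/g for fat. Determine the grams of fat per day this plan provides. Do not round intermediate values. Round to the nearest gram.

Convert to metric: weight = 255 ÷ 2.2 = 115.9091 kg; height = (5×12 + 5) × 2.54 = 65 × 2.54 = 165.1 cm.
Mifflin-St Jeor (female): BMR = 10(115.9091) + 6.25(165.1) − 5(38) − 161 = 1159.0909 + 1031.875 − 190 − 161 = 1839.9659 kcal/day.
TEE = 1839.9659 × 1.2 = 2207.9591 kcal/day.
With stress factor 1.15: 2207.9591 × 1.15 = 2539.153 kcal/day.
Fat energy = 25% × 2539.153 = 634.7882 kcal.
Fat = 634.7882 ÷ 9 kcal/g = 70.532 g.

71 g/day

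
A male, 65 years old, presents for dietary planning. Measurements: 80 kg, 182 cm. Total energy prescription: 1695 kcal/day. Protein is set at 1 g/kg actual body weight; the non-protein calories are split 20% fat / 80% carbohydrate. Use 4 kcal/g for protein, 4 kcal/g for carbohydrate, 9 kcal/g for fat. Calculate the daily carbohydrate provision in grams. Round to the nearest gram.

Protein = 1 × 80 = 80 g → 80 × 4 = 320 kcal.
Non-protein calories = 1695 − 320 = 1375 kcal.
Fat: 20% × 1375 = 275 kcal; carbohydrate: 1100 kcal.
Carbohydrate: 1100 kcal ÷ 4 kcal/g = 275 g.

275 g/day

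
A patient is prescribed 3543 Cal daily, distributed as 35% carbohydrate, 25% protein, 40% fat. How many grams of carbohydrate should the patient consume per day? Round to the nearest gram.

310 g/day

Carbohydrate energy = 35% × 3543 = 1240.05 kcal.
At 4 kcal/g: 1240.05 ÷ 4 = 310.0125 g.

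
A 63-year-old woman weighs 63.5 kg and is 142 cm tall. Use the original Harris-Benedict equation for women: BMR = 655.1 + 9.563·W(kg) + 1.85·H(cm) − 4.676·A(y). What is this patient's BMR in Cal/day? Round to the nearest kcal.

Harris-Benedict: BMR = 655.1 + 9.563(63.5) + 1.85(142) − 4.676(63) = 1230.4625 kcal/day.

1230 Cal/day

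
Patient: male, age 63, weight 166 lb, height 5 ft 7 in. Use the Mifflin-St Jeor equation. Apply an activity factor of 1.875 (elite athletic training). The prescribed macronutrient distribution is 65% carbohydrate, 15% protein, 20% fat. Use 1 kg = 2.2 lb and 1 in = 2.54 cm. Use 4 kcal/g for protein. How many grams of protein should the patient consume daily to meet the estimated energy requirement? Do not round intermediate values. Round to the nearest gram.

106 g/day

Convert to metric: weight = 166 ÷ 2.2 = 75.4545 kg; height = (5×12 + 7) × 2.54 = 67 × 2.54 = 170.18 cm.
Mifflin-St Jeor (male): BMR = 10(75.4545) + 6.25(170.18) − 5(63) + 5 = 754.5455 + 1063.625 − 315 + 5 = 1508.1705 kcal/day.
TEE = 1508.1705 × 1.875 = 2827.8196 kcal/day.
Protein energy = 15% × 2827.8196 = 424.1729 kcal.
Protein = 424.1729 ÷ 4 kcal/g = 106.0432 g.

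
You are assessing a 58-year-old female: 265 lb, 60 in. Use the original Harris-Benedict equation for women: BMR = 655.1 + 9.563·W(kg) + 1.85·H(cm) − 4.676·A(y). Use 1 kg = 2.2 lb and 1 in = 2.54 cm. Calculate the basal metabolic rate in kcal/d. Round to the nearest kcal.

1818 kcal/d

Convert to metric: weight = 265 ÷ 2.2 = 120.4545 kg; height = 60 × 2.54 = 152.4 cm.
Harris-Benedict: BMR = 655.1 + 9.563(120.4545) + 1.85(152.4) − 4.676(58) = 1817.7388 kcal/day.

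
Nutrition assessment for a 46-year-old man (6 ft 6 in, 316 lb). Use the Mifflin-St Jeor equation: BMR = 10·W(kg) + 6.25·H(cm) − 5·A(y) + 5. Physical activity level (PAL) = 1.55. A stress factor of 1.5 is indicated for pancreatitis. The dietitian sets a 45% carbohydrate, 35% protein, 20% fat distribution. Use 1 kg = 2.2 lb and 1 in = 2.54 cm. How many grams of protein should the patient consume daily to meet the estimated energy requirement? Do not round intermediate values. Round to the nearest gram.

498 g/day

Convert to metric: weight = 316 ÷ 2.2 = 143.6364 kg; height = (6×12 + 6) × 2.54 = 78 × 2.54 = 198.12 cm.
Mifflin-St Jeor (male): BMR = 10(143.6364) + 6.25(198.12) − 5(46) + 5 = 1436.3636 + 1238.25 − 230 + 5 = 2449.6136 kcal/day.
TEE = 2449.6136 × 1.55 = 3796.9011 kcal/day.
With stress factor 1.5: 3796.9011 × 1.5 = 5695.3517 kcal/day.
Protein energy = 35% × 5695.3517 = 1993.3731 kcal.
Protein = 1993.3731 ÷ 4 kcal/g = 498.3433 g.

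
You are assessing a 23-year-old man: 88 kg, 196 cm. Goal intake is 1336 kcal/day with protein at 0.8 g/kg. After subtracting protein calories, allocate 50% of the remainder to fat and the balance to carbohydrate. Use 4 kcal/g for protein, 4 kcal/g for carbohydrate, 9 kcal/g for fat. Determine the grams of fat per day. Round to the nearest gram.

59 g/day

Protein = 0.8 × 88 = 70.4 g → 70.4 × 4 = 281.6 kcal.
Non-protein calories = 1336 − 281.6 = 1054.4 kcal.
Fat: 50% × 1054.4 = 527.2 kcal; carbohydrate: 527.2 kcal.
Fat: 527.2 kcal ÷ 9 kcal/g = 58.5778 g.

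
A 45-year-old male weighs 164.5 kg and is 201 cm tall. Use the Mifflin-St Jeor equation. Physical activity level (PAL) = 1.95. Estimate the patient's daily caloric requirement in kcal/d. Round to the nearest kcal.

Mifflin-St Jeor (male): BMR = 10(164.5) + 6.25(201) − 5(45) + 5 = 1645 + 1256.25 − 225 + 5 = 2681.25 kcal/day.
TEE = BMR × activity factor = 2681.25 × 1.95 = 5228.4375 kcal/day.

5228 kcal/d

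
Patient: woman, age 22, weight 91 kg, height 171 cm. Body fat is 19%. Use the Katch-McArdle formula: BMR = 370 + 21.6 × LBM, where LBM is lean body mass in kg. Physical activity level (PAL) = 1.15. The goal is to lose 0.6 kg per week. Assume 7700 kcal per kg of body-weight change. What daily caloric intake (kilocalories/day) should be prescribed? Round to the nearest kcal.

LBM = 91 × (1 − 0.19) = 73.71 kg. Katch-McArdle: BMR = 370 + 21.6 × 73.71 = 1962.136 kcal/day.
TEE = 1962.136 × 1.15 = 2256.4564 kcal/day.
Required daily deficit = 0.6 × 7700 ÷ 7 = 660 kcal/day.
Target intake = 2256.4564 − 660 = 1596.4564 kcal/day.

1596 kilocalories/day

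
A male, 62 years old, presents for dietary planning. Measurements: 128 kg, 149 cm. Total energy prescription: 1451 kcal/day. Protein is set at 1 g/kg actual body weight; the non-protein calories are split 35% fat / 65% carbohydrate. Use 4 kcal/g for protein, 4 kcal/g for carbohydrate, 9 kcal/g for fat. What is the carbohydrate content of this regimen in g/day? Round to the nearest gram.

Protein = 1 × 128 = 128 g → 128 × 4 = 512 kcal.
Non-protein calories = 1451 − 512 = 939 kcal.
Fat: 35% × 939 = 328.65 kcal; carbohydrate: 610.35 kcal.
Carbohydrate: 610.35 kcal ÷ 4 kcal/g = 152.5875 g.

153 g/day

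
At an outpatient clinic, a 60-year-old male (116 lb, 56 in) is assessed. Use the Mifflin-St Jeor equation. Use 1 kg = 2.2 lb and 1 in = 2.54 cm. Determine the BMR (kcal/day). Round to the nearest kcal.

1121 kcal/day

Convert to metric: weight = 116 ÷ 2.2 = 52.7273 kg; height = 56 × 2.54 = 142.24 cm.
Mifflin-St Jeor (male): BMR = 10(52.7273) + 6.25(142.24) − 5(60) + 5 = 527.2727 + 889 − 300 + 5 = 1121.2727 kcal/day.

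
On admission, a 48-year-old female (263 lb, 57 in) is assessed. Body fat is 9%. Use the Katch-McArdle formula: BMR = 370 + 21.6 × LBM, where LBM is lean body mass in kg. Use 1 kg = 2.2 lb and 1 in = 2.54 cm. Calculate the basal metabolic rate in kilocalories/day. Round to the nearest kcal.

Convert to metric: weight = 263 ÷ 2.2 = 119.5455 kg; height = 57 × 2.54 = 144.78 cm.
LBM = 119.5455 × (1 − 0.09) = 108.7864 kg. Katch-McArdle: BMR = 370 + 21.6 × 108.7864 = 2719.7855 kcal/day.

2720 kilocalories/day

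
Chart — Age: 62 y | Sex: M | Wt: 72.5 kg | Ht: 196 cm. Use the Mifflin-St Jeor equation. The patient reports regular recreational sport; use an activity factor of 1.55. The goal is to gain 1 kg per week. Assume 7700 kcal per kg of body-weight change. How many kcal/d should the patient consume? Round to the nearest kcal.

Mifflin-St Jeor (male): BMR = 10(72.5) + 6.25(196) − 5(62) + 5 = 725 + 1225 − 310 + 5 = 1645 kcal/day.
TEE = 1645 × 1.55 = 2549.75 kcal/day.
Required daily surplus = 1 × 7700 ÷ 7 = 1100 kcal/day.
Target intake = 2549.75 + 1100 = 3649.75 kcal/day.

3650 kcal/d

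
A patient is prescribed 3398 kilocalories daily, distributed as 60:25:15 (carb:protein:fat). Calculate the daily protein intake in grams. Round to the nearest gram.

212 g/day

Protein energy = 25% × 3398 = 849.5 kcal.
At 4 kcal/g: 849.5 ÷ 4 = 212.375 g.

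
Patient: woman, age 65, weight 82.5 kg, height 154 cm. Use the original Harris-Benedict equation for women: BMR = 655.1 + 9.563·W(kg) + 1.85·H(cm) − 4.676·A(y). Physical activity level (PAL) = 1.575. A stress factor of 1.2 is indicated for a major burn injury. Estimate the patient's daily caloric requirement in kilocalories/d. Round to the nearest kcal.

Harris-Benedict: BMR = 655.1 + 9.563(82.5) + 1.85(154) − 4.676(65) = 1425.0075 kcal/day.
TEE = BMR × activity factor = 1425.0075 × 1.575 = 2244.3868 kcal/day.
Apply stress factor: 2244.3868 × 1.2 = 2693.2642 kcal/day.

2693 kilocalories/d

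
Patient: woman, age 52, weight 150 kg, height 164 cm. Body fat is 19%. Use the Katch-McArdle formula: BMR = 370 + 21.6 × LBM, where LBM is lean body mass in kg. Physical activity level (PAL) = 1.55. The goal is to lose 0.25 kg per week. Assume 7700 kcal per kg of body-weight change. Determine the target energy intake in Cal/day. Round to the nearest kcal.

LBM = 150 × (1 − 0.19) = 121.5 kg. Katch-McArdle: BMR = 370 + 21.6 × 121.5 = 2994.4 kcal/day.
TEE = 2994.4 × 1.55 = 4641.32 kcal/day.
Required daily deficit = 0.25 × 7700 ÷ 7 = 275 kcal/day.
Target intake = 4641.32 − 275 = 4366.32 kcal/day.

4366 Cal/day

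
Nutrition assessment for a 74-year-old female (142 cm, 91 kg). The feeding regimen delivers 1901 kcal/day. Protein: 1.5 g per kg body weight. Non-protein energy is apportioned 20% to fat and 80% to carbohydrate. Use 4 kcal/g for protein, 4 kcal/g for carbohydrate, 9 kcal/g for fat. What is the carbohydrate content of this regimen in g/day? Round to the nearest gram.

Protein = 1.5 × 91 = 136.5 g → 136.5 × 4 = 546 kcal.
Non-protein calories = 1901 − 546 = 1355 kcal.
Fat: 20% × 1355 = 271 kcal; carbohydrate: 1084 kcal.
Carbohydrate: 1084 kcal ÷ 4 kcal/g = 271 g.

271 g/day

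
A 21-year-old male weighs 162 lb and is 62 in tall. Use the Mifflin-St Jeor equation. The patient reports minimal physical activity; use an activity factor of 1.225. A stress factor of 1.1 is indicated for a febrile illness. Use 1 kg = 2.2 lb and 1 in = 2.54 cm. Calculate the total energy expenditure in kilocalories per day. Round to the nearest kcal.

Convert to metric: weight = 162 ÷ 2.2 = 73.6364 kg; height = 62 × 2.54 = 157.48 cm.
Mifflin-St Jeor (male): BMR = 10(73.6364) + 6.25(157.48) − 5(21) + 5 = 736.3636 + 984.25 − 105 + 5 = 1620.6136 kcal/day.
TEE = BMR × activity factor = 1620.6136 × 1.225 = 1985.2517 kcal/day.
Apply stress factor: 1985.2517 × 1.1 = 2183.7769 kcal/day.

2184 kilocalories per day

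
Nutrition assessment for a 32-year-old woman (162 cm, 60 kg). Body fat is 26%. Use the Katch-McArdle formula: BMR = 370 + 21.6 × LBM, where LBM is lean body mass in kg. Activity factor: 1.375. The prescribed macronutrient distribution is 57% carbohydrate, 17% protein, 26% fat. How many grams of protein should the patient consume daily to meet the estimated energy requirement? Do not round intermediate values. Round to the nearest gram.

78 g/day

LBM = 60 × (1 − 0.26) = 44.4 kg. Katch-McArdle: BMR = 370 + 21.6 × 44.4 = 1329.04 kcal/day.
TEE = 1329.04 × 1.375 = 1827.43 kcal/day.
Protein energy = 17% × 1827.43 = 310.6631 kcal.
Protein = 310.6631 ÷ 4 kcal/g = 77.6658 g.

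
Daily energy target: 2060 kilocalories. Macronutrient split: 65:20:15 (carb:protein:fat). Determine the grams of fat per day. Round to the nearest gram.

34 g/day

Fat energy = 15% × 2060 = 309 kcal.
At 9 kcal/g: 309 ÷ 9 = 34.3333 g.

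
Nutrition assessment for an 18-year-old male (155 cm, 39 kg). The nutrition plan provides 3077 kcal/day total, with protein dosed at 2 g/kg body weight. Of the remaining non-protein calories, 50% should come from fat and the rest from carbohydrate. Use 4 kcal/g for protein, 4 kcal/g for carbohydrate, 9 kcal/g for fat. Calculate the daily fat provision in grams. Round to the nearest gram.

154 g/day

Protein = 2 × 39 = 78 g → 78 × 4 = 312 kcal.
Non-protein calories = 3077 − 312 = 2765 kcal.
Fat: 50% × 2765 = 1382.5 kcal; carbohydrate: 1382.5 kcal.
Fat: 1382.5 kcal ÷ 9 kcal/g = 153.6111 g.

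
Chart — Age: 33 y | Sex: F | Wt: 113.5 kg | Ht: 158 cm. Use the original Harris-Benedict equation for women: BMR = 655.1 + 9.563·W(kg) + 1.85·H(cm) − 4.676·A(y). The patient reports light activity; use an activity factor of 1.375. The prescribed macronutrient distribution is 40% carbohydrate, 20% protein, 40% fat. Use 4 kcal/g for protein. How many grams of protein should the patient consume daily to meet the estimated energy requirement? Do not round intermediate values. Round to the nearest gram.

Harris-Benedict: BMR = 655.1 + 9.563(113.5) + 1.85(158) − 4.676(33) = 1878.4925 kcal/day.
TEE = 1878.4925 × 1.375 = 2582.9272 kcal/day.
Protein energy = 20% × 2582.9272 = 516.5854 kcal.
Protein = 516.5854 ÷ 4 kcal/g = 129.1464 g.

129 g/day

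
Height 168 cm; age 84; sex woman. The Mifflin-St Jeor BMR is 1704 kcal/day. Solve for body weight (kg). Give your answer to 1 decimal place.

1704 = 10·W + 6.25(168) − 5(84) − 161
10·W = 1704 − 469 = 1235, so W = 123.5 kg.

123.5 kg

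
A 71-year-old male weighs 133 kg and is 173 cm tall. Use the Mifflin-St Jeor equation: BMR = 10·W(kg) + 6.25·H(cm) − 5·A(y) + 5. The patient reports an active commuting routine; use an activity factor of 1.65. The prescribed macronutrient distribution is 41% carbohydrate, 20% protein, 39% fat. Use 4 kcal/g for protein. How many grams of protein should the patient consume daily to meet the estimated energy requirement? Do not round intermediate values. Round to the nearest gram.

170 g/day

Mifflin-St Jeor (male): BMR = 10(133) + 6.25(173) − 5(71) + 5 = 1330 + 1081.25 − 355 + 5 = 2061.25 kcal/day.
TEE = 2061.25 × 1.65 = 3401.0625 kcal/day.
Protein energy = 20% × 3401.0625 = 680.2125 kcal.
Protein = 680.2125 ÷ 4 kcal/g = 170.0531 g.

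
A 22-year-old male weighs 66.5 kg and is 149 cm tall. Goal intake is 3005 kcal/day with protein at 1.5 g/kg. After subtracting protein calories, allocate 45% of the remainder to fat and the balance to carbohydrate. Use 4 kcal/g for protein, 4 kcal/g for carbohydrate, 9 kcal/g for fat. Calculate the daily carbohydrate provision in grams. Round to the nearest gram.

358 g/day

Protein = 1.5 × 66.5 = 99.75 g → 99.75 × 4 = 399 kcal.
Non-protein calories = 3005 − 399 = 2606 kcal.
Fat: 45% × 2606 = 1172.7 kcal; carbohydrate: 1433.3 kcal.
Carbohydrate: 1433.3 kcal ÷ 4 kcal/g = 358.325 g.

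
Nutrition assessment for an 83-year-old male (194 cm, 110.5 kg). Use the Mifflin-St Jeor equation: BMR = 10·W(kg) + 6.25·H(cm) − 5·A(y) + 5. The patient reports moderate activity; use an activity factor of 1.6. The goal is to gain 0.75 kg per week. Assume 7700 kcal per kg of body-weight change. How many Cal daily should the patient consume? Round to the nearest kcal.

3877 Cal daily

Mifflin-St Jeor (male): BMR = 10(110.5) + 6.25(194) − 5(83) + 5 = 1105 + 1212.5 − 415 + 5 = 1907.5 kcal/day.
TEE = 1907.5 × 1.6 = 3052 kcal/day.
Required daily surplus = 0.75 × 7700 ÷ 7 = 825 kcal/day.
Target intake = 3052 + 825 = 3877 kcal/day.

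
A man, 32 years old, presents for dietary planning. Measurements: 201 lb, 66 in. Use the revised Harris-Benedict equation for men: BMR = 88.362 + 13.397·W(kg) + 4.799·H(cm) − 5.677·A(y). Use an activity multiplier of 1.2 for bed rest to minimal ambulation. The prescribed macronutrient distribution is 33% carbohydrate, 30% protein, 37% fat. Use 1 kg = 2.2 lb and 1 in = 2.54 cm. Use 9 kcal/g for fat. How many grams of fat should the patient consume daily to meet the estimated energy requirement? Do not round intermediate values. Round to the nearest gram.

95 g/day

Convert to metric: weight = 201 ÷ 2.2 = 91.3636 kg; height = 66 × 2.54 = 167.64 cm.
Harris-Benedict: BMR = 88.362 + 13.397(91.3636) + 4.799(167.64) − 5.677(32) = 1935.201 kcal/day.
TEE = 1935.201 × 1.2 = 2322.2412 kcal/day.
Fat energy = 37% × 2322.2412 = 859.2292 kcal.
Fat = 859.2292 ÷ 9 kcal/g = 95.4699 g.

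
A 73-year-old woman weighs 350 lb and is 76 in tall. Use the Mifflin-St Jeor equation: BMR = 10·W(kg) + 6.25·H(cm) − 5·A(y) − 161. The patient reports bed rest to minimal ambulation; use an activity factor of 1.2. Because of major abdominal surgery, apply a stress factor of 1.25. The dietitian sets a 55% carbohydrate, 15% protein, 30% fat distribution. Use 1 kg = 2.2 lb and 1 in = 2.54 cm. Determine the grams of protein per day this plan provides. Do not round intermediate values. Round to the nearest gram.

Convert to metric: weight = 350 ÷ 2.2 = 159.0909 kg; height = 76 × 2.54 = 193.04 cm.
Mifflin-St Jeor (female): BMR = 10(159.0909) + 6.25(193.04) − 5(73) − 161 = 1590.9091 + 1206.5 − 365 − 161 = 2271.4091 kcal/day.
TEE = 2271.4091 × 1.2 = 2725.6909 kcal/day.
With stress factor 1.25: 2725.6909 × 1.25 = 3407.1136 kcal/day.
Protein energy = 15% × 3407.1136 = 511.067 kcal.
Protein = 511.067 ÷ 4 kcal/g = 127.7668 g.

128 g/day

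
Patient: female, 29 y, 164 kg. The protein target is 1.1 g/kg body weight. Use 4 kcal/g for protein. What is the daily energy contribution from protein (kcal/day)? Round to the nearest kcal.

722 kcal/day

Protein = 1.1 g/kg × 164 kg = 180.4 g/day.
Protein energy = 180.4 g × 4 kcal/g = 721.6 kcal/day.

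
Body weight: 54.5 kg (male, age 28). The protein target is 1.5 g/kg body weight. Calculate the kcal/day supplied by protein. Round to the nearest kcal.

Protein = 1.5 g/kg × 54.5 kg = 81.75 g/day.
Protein energy = 81.75 g × 4 kcal/g = 327 kcal/day.

327 kcal/day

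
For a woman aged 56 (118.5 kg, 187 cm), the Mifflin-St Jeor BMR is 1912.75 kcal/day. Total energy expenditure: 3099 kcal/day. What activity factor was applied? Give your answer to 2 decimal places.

1.62

Activity factor = TEE ÷ BMR = 3099 ÷ 1912.75 = 1.62.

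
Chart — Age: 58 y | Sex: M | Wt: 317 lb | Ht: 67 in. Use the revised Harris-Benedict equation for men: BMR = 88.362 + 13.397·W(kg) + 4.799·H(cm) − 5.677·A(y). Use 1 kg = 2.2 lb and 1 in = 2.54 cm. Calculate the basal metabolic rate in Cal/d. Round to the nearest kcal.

Convert to metric: weight = 317 ÷ 2.2 = 144.0909 kg; height = 67 × 2.54 = 170.18 cm.
Harris-Benedict: BMR = 88.362 + 13.397(144.0909) + 4.799(170.18) − 5.677(58) = 2506.1757 kcal/day.

2506 Cal/d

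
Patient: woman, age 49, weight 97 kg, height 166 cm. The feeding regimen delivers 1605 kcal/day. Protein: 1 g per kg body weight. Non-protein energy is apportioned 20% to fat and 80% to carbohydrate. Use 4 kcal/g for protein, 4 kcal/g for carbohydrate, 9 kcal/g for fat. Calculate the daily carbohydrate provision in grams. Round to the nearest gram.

243 g/day

Protein = 1 × 97 = 97 g → 97 × 4 = 388 kcal.
Non-protein calories = 1605 − 388 = 1217 kcal.
Fat: 20% × 1217 = 243.4 kcal; carbohydrate: 973.6 kcal.
Carbohydrate: 973.6 kcal ÷ 4 kcal/g = 243.4 g.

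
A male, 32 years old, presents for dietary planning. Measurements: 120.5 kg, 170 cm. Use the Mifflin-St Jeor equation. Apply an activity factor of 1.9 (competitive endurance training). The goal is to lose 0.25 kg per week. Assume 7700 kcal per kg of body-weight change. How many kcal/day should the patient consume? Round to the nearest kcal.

Mifflin-St Jeor (male): BMR = 10(120.5) + 6.25(170) − 5(32) + 5 = 1205 + 1062.5 − 160 + 5 = 2112.5 kcal/day.
TEE = 2112.5 × 1.9 = 4013.75 kcal/day.
Required daily deficit = 0.25 × 7700 ÷ 7 = 275 kcal/day.
Target intake = 4013.75 − 275 = 3738.75 kcal/day.

3739 kcal/day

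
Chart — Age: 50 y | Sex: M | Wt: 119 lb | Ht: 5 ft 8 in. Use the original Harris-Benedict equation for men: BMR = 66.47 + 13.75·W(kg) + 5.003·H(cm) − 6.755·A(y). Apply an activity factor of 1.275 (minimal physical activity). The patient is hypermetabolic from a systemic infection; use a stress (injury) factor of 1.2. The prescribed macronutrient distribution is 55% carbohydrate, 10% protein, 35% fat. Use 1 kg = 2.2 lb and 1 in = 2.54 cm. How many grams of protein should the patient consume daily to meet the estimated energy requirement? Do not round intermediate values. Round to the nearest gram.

51 g/day

Convert to metric: weight = 119 ÷ 2.2 = 54.0909 kg; height = (5×12 + 8) × 2.54 = 68 × 2.54 = 172.72 cm.
Harris-Benedict: BMR = 66.47 + 13.75(54.0909) + 5.003(172.72) − 6.755(50) = 1336.5882 kcal/day.
TEE = 1336.5882 × 1.275 = 1704.1499 kcal/day.
With stress factor 1.2: 1704.1499 × 1.2 = 2044.9799 kcal/day.
Protein energy = 10% × 2044.9799 = 204.498 kcal.
Protein = 204.498 ÷ 4 kcal/g = 51.1245 g.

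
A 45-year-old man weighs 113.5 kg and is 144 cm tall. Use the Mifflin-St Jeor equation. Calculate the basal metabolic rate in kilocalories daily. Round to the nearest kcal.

1815 kilocalories daily

Mifflin-St Jeor (male): BMR = 10(113.5) + 6.25(144) − 5(45) + 5 = 1135 + 900 − 225 + 5 = 1815 kcal/day.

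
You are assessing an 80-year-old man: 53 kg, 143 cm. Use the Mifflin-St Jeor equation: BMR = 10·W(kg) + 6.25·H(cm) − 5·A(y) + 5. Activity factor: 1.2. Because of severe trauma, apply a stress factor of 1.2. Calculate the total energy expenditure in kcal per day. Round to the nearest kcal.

Mifflin-St Jeor (male): BMR = 10(53) + 6.25(143) − 5(80) + 5 = 530 + 893.75 − 400 + 5 = 1028.75 kcal/day.
TEE = BMR × activity factor = 1028.75 × 1.2 = 1234.5 kcal/day.
Apply stress factor: 1234.5 × 1.2 = 1481.4 kcal/day.

1481 kcal per day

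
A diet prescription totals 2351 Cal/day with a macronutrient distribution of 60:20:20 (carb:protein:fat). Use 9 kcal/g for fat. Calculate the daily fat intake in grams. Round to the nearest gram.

Fat energy = 20% × 2351 = 470.2 kcal.
At 9 kcal/g: 470.2 ÷ 9 = 52.2444 g.

52 g/day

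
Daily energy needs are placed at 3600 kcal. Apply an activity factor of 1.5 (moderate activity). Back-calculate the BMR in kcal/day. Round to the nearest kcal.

2400 kcal/day

BMR = TEE ÷ activity factor = 3600 ÷ 1.5 = 2400 kcal/day.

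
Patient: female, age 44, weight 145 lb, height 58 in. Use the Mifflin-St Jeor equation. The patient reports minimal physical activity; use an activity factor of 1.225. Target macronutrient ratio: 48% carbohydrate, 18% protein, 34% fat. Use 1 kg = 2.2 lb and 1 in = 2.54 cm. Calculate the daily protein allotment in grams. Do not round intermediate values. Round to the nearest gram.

Convert to metric: weight = 145 ÷ 2.2 = 65.9091 kg; height = 58 × 2.54 = 147.32 cm.
Mifflin-St Jeor (female): BMR = 10(65.9091) + 6.25(147.32) − 5(44) − 161 = 659.0909 + 920.75 − 220 − 161 = 1198.8409 kcal/day.
TEE = 1198.8409 × 1.225 = 1468.5801 kcal/day.
Protein energy = 18% × 1468.5801 = 264.3444 kcal.
Protein = 264.3444 ÷ 4 kcal/g = 66.0861 g.

66 g/day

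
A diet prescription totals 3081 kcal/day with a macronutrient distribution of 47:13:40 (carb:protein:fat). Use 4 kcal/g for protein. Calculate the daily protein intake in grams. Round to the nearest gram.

100 g/day

Protein energy = 13% × 3081 = 400.53 kcal.
At 4 kcal/g: 400.53 ÷ 4 = 100.1325 g.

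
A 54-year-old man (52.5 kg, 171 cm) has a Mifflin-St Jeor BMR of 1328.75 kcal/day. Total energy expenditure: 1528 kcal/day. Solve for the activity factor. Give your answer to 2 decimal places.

Activity factor = TEE ÷ BMR = 1528 ÷ 1328.75 = 1.15.

1.15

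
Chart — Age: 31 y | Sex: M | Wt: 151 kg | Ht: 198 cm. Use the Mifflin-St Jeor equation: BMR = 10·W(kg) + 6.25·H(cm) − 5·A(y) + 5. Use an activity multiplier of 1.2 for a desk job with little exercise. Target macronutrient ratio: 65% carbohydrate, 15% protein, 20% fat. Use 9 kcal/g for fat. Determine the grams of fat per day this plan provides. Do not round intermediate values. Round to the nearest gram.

69 g/day

Mifflin-St Jeor (male): BMR = 10(151) + 6.25(198) − 5(31) + 5 = 1510 + 1237.5 − 155 + 5 = 2597.5 kcal/day.
TEE = 2597.5 × 1.2 = 3117 kcal/day.
Fat energy = 20% × 3117 = 623.4 kcal.
Fat = 623.4 ÷ 9 kcal/g = 69.2667 g.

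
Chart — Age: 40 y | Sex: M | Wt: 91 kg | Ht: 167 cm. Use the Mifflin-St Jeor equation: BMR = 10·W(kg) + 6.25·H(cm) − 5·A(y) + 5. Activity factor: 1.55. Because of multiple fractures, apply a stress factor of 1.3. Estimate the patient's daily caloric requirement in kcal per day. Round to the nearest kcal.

Mifflin-St Jeor (male): BMR = 10(91) + 6.25(167) − 5(40) + 5 = 910 + 1043.75 − 200 + 5 = 1758.75 kcal/day.
TEE = BMR × activity factor = 1758.75 × 1.55 = 2726.0625 kcal/day.
Apply stress factor: 2726.0625 × 1.3 = 3543.8813 kcal/day.

3544 kcal per day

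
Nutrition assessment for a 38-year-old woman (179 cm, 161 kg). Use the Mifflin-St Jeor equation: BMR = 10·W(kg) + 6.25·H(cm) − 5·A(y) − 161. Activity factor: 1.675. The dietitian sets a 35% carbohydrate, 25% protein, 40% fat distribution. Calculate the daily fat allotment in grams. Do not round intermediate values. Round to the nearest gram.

Mifflin-St Jeor (female): BMR = 10(161) + 6.25(179) − 5(38) − 161 = 1610 + 1118.75 − 190 − 161 = 2377.75 kcal/day.
TEE = 2377.75 × 1.675 = 3982.7313 kcal/day.
Fat energy = 40% × 3982.7313 = 1593.0925 kcal.
Fat = 1593.0925 ÷ 9 kcal/g = 177.0103 g.

177 g/day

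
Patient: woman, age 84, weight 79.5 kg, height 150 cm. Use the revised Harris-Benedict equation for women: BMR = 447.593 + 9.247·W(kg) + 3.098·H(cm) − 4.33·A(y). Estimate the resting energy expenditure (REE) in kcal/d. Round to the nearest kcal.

Harris-Benedict: BMR = 447.593 + 9.247(79.5) + 3.098(150) − 4.33(84) = 1283.7095 kcal/day.

1284 kcal/d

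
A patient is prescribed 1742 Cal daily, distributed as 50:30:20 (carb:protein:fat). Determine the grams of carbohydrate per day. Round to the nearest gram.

218 g/day

Carbohydrate energy = 50% × 1742 = 871 kcal.
At 4 kcal/g: 871 ÷ 4 = 217.75 g.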